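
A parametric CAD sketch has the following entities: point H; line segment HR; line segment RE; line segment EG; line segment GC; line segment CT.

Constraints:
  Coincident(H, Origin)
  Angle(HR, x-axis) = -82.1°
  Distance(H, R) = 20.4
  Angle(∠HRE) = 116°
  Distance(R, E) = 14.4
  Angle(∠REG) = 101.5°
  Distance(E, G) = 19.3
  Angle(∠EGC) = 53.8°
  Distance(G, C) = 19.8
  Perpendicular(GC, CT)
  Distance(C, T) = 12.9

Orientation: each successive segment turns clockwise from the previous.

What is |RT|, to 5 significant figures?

5.7523

H is at the origin; HR runs at -82.1° with length 20.4, so R = (2.8039, -20.206). ∠HRE = 116.0° gives RE at -146.10° from the x-axis; with |RE| = 14.4, E = (-9.1483, -28.238). ∠REG = 101.5° gives EG at 135.40° from the x-axis; with |EG| = 19.3, G = (-22.890, -14.686). ∠EGC = 53.8° gives GC at 9.2000° from the x-axis; with |GC| = 19.8, C = (-3.3451, -11.521). GC ⟂ CT, so CT runs at -80.800°; with |CT| = 12.9, T = (-1.2826, -24.255). Then |RT| = |T − R| = 5.7523.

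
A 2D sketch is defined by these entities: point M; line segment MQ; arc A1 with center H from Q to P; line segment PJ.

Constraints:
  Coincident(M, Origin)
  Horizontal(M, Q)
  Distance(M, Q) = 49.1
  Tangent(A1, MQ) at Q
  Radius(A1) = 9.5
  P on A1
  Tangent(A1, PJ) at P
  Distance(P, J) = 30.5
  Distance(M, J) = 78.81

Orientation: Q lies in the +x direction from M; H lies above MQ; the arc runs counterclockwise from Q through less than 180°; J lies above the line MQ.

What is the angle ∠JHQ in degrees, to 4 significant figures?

133.6°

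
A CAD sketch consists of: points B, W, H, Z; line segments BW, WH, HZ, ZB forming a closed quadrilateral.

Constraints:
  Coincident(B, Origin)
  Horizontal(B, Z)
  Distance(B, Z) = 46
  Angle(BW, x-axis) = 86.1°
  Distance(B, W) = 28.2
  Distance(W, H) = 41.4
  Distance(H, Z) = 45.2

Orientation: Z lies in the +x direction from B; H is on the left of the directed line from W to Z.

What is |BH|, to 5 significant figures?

59.925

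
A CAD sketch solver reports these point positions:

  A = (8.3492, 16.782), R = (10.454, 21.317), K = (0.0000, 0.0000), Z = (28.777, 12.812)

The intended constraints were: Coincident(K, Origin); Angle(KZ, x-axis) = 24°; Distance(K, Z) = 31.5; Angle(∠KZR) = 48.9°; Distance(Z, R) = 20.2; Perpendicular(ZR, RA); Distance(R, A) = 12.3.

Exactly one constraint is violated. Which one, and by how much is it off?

Distance(R, A) = 12.3 — off by 7.30.

K = (0.00, 0.00) ✓; KZ at 24.00° ✓; |KZ| = 31.50 ✓; ∠KZR = 48.90° ✓; |ZR| = 20.20 ✓; ∠(ZR, RA) = 90.00° ✓; |RA| = 5.000 ✗.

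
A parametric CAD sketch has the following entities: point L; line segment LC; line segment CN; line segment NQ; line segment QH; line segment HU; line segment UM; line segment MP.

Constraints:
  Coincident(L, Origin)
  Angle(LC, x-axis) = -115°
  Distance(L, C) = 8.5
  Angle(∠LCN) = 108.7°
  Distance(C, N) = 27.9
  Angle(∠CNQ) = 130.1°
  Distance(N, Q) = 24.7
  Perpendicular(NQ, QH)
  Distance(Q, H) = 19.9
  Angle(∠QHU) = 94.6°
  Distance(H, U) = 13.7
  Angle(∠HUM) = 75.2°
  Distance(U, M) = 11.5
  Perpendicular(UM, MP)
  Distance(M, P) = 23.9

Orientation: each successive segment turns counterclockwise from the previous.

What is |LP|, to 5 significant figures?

52.280

L is at the origin; LC runs at -115.0° with length 8.5, so C = (-3.5923, -7.7036). ∠LCN = 108.7° gives CN at -43.700° from the x-axis; with |CN| = 27.9, N = (16.579, -26.979). ∠CNQ = 130.1° gives NQ at 6.2000° from the x-axis; with |NQ| = 24.7, Q = (41.134, -24.312). NQ ⟂ QH, so QH runs at 96.200°; with |QH| = 19.9, H = (38.985, -4.5280). ∠QHU = 94.6° gives HU at -178.40° from the x-axis; with |HU| = 13.7, U = (25.290, -4.9106). ∠HUM = 75.2° gives UM at -73.600° from the x-axis; with |UM| = 11.5, M = (28.537, -15.943). UM is perpendicular to MP, so MP runs at 16.400°; with |MP| = 23.9, P = (51.465, -9.1947). Then |LP| = |P − L| = 52.280.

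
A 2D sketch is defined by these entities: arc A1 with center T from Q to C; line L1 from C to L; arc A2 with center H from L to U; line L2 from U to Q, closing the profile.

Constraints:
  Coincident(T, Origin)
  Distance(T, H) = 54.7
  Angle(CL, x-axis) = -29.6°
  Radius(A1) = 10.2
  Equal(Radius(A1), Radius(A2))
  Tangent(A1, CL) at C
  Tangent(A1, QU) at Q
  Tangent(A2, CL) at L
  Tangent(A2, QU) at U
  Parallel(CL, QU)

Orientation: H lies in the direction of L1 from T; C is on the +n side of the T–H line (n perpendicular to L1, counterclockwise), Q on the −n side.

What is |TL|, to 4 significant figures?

55.64

The slot axis is L1's direction at -29.6°, so u = (cos -29.6°, sin -29.6°) = (0.8695, -0.4939) and n = (−sin -29.6°, cos -29.6°) = (0.4939, 0.8695). T is at the origin and H lies 54.7 along u from T, so H = 54.7·u = (47.56, -27.02). Tangency of A1 to both parallel lines with radius 10.2 puts C and Q at T ± 10.2·n: C = (5.038, 8.869), Q = (-5.038, -8.869). Equal radii place L and U the same way about H: L = H + 10.2·n = (52.60, -18.15), U = H − 10.2·n = (42.52, -35.89). Then |TL| = |L − T| = 55.64.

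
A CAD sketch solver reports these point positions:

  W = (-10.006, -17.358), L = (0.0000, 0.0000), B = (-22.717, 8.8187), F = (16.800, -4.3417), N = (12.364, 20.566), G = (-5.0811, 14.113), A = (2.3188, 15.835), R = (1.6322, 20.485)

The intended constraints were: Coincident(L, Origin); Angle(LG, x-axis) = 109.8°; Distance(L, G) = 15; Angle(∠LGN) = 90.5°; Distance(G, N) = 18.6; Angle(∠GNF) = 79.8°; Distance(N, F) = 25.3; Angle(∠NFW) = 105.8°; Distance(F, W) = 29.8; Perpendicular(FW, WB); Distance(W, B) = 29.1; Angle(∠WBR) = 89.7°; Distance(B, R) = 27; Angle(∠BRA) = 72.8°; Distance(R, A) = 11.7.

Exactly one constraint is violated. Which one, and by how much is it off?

Distance(R, A) = 11.7 — off by 7.00.

L = (0.00, 0.00) ✓; LG at 109.8° ✓; |LG| = 15.00 ✓; ∠LGN = 90.50° ✓; |GN| = 18.60 ✓; ∠GNF = 79.80° ✓; |NF| = 25.30 ✓; ∠NFW = 105.8° ✓; |FW| = 29.80 ✓; ∠(FW, WB) = 90.00° ✓; |WB| = 29.10 ✓; ∠WBR = 89.70° ✓; |BR| = 27.00 ✓; ∠BRA = 72.80° ✓; |RA| = 4.700 ✗.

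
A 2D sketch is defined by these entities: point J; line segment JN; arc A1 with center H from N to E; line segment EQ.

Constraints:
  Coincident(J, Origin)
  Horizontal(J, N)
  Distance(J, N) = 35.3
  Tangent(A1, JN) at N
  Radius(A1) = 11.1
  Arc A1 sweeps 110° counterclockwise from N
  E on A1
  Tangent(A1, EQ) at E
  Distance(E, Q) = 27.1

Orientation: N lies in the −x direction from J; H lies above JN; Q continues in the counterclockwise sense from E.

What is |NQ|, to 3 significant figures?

40.4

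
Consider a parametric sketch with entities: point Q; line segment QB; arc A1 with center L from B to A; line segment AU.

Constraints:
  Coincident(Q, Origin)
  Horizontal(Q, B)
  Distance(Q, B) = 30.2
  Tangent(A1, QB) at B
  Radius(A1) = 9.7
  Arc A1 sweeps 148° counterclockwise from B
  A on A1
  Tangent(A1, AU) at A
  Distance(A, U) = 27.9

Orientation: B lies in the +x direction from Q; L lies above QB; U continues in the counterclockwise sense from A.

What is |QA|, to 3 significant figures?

39.6

Since A1 is tangent to QB there, LB ⟂ QB, so L = B + (0, 9.7) = (30.2, 9.70). On A1, B sits at bearing -90° from L; a 148° counterclockwise sweep puts A at bearing 58°, so A = L + 9.7·(cos 58°, sin 58°) = (35.3, 17.9). Then |QA| = |A − Q| = 39.6.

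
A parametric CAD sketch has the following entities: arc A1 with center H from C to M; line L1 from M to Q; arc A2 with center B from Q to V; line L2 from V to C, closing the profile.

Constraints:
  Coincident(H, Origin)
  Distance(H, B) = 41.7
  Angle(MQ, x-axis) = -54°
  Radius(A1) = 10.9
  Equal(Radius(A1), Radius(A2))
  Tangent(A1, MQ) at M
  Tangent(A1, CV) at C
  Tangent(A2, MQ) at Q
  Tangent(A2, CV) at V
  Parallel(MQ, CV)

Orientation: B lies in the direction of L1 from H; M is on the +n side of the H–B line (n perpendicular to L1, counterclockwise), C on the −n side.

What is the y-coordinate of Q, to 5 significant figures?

-27.329

Tangency of A1 to both parallel lines with radius 10.9 puts M and C at H ± 10.9·n: M = (8.8183, 6.4069), C = (-8.8183, -6.4069). Equal radii place Q and V the same way about B: Q = B + 10.9·n = (33.329, -27.329), V = B − 10.9·n = (15.692, -40.143). So Q.y = -27.329.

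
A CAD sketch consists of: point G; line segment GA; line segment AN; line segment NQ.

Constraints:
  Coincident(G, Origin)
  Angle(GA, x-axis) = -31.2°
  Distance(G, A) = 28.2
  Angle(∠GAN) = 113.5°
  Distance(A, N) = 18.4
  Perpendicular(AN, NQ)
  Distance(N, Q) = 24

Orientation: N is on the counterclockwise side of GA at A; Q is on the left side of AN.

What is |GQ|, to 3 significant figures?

29.7

G is at the origin; GA runs at -31.2° with length 28.2, so A = 28.2·(cos -31.2°, sin -31.2°) = (24.1, -14.6). ∠GAN = 113.5°, so AN runs at -31.2° + (180° − 113.5°) = 35.3° from the x-axis; with |AN| = 18.4, N = A + 18.4·(cos 35.3°, sin 35.3°) = (39.1, -3.98). AN is perpendicular to NQ; with |NQ| = 24.0 on the left of AN, Q = N + 24.0·(-0.578, 0.816) = (25.3, 15.6). Then |GQ| = |Q − G| = 29.7.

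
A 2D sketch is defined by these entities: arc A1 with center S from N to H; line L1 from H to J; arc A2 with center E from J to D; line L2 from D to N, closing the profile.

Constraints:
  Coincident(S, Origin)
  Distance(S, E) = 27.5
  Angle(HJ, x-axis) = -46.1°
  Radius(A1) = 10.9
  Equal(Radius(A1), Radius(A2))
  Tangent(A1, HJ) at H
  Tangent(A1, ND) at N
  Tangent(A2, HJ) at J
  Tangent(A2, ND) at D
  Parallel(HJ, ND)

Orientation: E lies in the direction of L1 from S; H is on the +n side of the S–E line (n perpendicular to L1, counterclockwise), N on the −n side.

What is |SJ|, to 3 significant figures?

29.6

The slot axis is L1's direction at -46.1°, so u = (cos -46.1°, sin -46.1°) = (0.693, -0.721) and n = (−sin -46.1°, cos -46.1°) = (0.721, 0.693). S is at the origin and E lies 27.5 along u from S, so E = 27.5·u = (19.1, -19.8). Tangency of A1 to both parallel lines with radius 10.9 puts H and N at S ± 10.9·n: H = (7.85, 7.56), N = (-7.85, -7.56). Equal radii place J and D the same way about E: J = E + 10.9·n = (26.9, -12.3), D = E − 10.9·n = (11.2, -27.4). Then |SJ| = |J − S| = 29.6.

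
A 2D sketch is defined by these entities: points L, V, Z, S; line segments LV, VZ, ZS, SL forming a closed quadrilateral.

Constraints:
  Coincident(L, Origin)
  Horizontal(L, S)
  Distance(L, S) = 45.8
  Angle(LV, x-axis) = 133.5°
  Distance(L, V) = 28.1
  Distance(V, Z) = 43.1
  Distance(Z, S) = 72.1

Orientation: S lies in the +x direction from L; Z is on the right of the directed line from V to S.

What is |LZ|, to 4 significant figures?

32.00

Checks: |VZ| = 43.10 ✓; |ZS| = 72.10 ✓.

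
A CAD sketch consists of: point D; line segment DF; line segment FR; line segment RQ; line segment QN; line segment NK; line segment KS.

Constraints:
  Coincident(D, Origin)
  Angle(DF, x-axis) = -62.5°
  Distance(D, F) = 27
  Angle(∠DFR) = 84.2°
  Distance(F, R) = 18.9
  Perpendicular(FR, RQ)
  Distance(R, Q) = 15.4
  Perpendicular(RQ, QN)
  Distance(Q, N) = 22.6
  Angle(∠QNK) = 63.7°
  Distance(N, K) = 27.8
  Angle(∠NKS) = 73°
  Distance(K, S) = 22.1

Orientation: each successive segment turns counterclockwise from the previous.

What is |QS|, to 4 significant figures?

11.36

D is at the origin; DF runs at -62.5° with length 27.0, so F = (12.47, -23.95). ∠DFR = 84.2° gives FR at 33.30° from the x-axis; with |FR| = 18.9, R = (28.26, -13.57). FR ⟂ RQ, so RQ runs at 123.3°; with |RQ| = 15.4, Q = (19.81, -0.7013). RQ is perpendicular to QN, so QN runs at -146.7°; with |QN| = 22.6, N = (0.9198, -13.11). ∠QNK = 63.7° gives NK at -30.40° from the x-axis; with |NK| = 27.8, K = (24.90, -27.18). ∠NKS = 73.0° gives KS at 76.60° from the x-axis; with |KS| = 22.1, S = (30.02, -5.679). Then |QS| = |S − Q| = 11.36.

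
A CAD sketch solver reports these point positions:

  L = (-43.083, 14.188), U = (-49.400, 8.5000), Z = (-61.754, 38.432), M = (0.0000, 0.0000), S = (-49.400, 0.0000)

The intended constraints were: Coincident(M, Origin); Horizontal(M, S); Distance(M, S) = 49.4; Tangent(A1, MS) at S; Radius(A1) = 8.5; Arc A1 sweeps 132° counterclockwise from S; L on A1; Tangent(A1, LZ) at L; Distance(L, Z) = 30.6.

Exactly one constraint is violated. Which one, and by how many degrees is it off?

Tangent(A1, LZ) at L — off by 4.40°.

M = (0.00, 0.00) ✓; M.y = 0.00, S.y = 0.00 ✓; |MS| = 49.40 ✓; ∠(US, SM) = 90.00° ✓; |US| = 8.500 ✓; bearing(U→L) − bearing(U→S) = 132.0° ✓; |UL| = 8.500 ✓; ∠(UL, LZ) = 94.40° ✗; |LZ| = 30.60 ✓.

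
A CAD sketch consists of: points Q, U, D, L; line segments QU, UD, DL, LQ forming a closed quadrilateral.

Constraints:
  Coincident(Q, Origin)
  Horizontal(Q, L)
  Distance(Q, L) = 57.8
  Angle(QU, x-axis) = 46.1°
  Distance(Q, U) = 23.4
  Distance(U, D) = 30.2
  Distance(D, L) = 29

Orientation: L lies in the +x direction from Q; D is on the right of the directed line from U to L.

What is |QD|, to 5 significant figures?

32.014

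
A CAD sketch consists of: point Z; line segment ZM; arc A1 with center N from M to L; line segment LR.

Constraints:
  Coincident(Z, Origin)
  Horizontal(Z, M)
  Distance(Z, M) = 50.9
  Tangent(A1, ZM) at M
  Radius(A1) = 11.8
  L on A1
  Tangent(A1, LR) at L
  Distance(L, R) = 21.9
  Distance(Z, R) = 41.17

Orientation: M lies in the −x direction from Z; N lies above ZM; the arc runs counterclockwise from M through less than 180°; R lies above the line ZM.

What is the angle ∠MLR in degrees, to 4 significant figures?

147.1°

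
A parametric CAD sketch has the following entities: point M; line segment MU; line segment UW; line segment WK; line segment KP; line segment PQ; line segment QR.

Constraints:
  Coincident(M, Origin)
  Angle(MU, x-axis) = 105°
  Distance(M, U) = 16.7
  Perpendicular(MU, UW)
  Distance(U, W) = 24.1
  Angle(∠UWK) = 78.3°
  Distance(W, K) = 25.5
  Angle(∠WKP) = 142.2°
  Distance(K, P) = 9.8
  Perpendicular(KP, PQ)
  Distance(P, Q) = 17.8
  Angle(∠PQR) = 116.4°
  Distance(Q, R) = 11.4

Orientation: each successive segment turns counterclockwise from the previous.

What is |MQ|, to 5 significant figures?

1.1027

M is at the origin; MU runs at 105.0° with length 16.7, so U = (-4.3223, 16.131). MU ⟂ UW, so UW runs at -165.00°; with |UW| = 24.1, W = (-27.601, 9.8934). ∠UWK = 78.3° gives WK at -63.300° from the x-axis; with |WK| = 25.5, K = (-16.143, -12.888). ∠WKP = 142.2° gives KP at -25.500° from the x-axis; with |KP| = 9.8, P = (-7.2981, -17.107). The perpendicularity gives PQ at right angles to KP, so PQ runs at 64.500°; with |PQ| = 17.8, Q = (0.36498, -1.0405). Then |MQ| = |Q − M| = 1.1027.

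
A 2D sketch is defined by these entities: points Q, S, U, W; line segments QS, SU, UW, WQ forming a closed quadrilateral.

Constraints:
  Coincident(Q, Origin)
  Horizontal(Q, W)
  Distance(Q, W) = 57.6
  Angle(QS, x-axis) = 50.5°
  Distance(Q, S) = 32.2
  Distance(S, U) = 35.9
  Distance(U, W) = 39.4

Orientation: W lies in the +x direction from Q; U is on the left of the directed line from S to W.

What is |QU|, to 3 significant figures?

66.2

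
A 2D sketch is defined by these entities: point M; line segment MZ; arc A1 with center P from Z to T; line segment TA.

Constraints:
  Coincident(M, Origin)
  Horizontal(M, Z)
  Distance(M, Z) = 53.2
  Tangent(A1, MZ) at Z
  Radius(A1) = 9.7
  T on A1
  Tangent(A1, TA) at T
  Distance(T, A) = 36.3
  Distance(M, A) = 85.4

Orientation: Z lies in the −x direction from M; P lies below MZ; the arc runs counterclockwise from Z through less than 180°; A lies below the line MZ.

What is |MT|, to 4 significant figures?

62.54

Checks: ∠(PZ, ZM) = 90.00° ✓; |PZ| = 9.700 ✓; |PT| = 9.700 ✓; ∠(PT, TA) = 90.00° ✓; |TA| = 36.30 ✓; |MA| = 85.40 ✓.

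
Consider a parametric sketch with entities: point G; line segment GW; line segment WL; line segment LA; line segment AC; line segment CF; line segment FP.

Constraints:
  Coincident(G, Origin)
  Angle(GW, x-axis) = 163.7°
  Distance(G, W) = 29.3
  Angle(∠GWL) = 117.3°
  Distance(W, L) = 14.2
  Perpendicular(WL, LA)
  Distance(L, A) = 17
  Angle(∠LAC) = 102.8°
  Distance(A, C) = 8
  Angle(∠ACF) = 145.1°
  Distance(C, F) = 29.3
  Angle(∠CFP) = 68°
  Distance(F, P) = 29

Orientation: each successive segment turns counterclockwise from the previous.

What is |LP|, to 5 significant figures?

19.725

∠ACF = 145.1° gives CF at 68.500° from the x-axis; with |CF| = 29.3, F = (-8.2021, 17.905). ∠CFP = 68.0° gives FP at -179.50° from the x-axis; with |FP| = 29.0, P = (-37.201, 17.652). Then |LP| = |P − L| = 19.725.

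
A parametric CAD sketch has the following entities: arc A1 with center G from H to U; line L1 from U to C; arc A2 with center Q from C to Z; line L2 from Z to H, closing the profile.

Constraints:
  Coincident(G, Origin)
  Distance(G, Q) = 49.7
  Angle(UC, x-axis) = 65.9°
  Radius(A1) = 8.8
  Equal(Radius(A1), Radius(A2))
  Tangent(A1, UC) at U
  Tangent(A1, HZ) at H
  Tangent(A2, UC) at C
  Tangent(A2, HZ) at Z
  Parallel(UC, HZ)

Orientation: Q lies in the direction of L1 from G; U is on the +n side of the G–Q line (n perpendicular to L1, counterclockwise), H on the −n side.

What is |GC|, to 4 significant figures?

50.47

Tangency of A1 to both parallel lines with radius 8.8 puts U and H at G ± 8.8·n: U = (-8.033, 3.593), H = (8.033, -3.593). Equal radii place C and Z the same way about Q: C = Q + 8.8·n = (12.26, 48.96), Z = Q − 8.8·n = (28.33, 41.77). Then |GC| = |C − G| = 50.47.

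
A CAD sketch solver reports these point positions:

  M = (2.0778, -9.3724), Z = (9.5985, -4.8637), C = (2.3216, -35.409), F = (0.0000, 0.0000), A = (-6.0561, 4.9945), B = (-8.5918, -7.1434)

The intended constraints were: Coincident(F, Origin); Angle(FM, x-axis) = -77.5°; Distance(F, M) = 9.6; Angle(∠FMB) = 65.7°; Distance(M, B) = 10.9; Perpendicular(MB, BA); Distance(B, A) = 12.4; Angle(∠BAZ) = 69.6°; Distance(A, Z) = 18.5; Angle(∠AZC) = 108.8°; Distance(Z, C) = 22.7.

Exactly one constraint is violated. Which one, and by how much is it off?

Distance(Z, C) = 22.7 — off by 8.70.

F = (0.00, 0.00) ✓; FM at -77.50° ✓; |FM| = 9.600 ✓; ∠FMB = 65.70° ✓; |MB| = 10.90 ✓; ∠(MB, BA) = 90.00° ✓; |BA| = 12.40 ✓; ∠BAZ = 69.60° ✓; |AZ| = 18.50 ✓; ∠AZC = 108.8° ✓; |ZC| = 31.40 ✗.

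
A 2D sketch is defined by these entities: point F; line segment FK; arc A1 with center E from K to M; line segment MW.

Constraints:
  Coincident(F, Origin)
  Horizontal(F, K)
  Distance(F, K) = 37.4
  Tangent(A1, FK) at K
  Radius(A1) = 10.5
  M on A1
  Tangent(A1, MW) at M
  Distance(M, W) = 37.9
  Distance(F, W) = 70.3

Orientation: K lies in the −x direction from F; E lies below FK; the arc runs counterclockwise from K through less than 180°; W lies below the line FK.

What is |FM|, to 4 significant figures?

48.70

F is at the origin; F and K share the same y with |FK| = 37.4 and K on the −x side, so K = (-37.40, 0.000). A1 meets FK tangentially, so EK is at right angles to FK, so E = K + (0, -10.5) = (-37.40, -10.50). Since EM ⟂ MW (tangency), |EW| = √(10.5² + 37.9²) = 39.33 regardless of where M sits on A1. So W lies on both circle(F, 70.3) and circle(E, 39.33); the below-FK intersection is W = (-52.41, -46.85). M is the foot of the tangent from W: M = (-47.82, -9.228).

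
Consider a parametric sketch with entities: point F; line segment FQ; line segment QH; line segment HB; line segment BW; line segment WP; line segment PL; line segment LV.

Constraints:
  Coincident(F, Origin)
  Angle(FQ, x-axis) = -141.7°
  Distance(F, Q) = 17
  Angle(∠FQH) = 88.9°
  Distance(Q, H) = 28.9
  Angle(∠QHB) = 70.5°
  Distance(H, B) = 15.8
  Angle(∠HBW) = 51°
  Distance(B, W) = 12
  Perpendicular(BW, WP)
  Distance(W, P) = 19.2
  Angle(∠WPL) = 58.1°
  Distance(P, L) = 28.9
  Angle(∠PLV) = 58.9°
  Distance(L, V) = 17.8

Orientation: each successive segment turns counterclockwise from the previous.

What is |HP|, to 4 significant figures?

7.220

F is at the origin; FQ runs at -141.7° with length 17.0, so Q = (-13.34, -10.54). ∠FQH = 88.9° gives QH at -50.60° from the x-axis; with |QH| = 28.9, H = (5.003, -32.87). ∠QHB = 70.5° gives HB at 58.90° from the x-axis; with |HB| = 15.8, B = (13.16, -19.34). ∠HBW = 51.0° gives BW at -172.1° from the x-axis; with |BW| = 12.0, W = (1.278, -20.99). BW ⟂ WP, so WP runs at -82.10°; with |WP| = 19.2, P = (3.917, -40.01). Then |HP| = |P − H| = 7.220.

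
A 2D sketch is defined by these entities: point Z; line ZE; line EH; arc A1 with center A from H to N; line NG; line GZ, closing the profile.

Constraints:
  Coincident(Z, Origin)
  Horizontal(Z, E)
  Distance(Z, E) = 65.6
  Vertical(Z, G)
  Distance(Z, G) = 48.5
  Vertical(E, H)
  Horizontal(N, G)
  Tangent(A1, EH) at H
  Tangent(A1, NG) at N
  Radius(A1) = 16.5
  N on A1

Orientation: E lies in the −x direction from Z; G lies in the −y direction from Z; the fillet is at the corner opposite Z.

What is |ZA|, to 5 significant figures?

58.607

Z is at the origin; ZE is horizontal with |ZE| = 65.6 and E on the −x side, so E = (-65.600, 0.0000). ZG is vertical with |ZG| = 48.5 and G on the −y side, so G = (0.0000, -48.500). The virtual corner opposite Z is at (-65.600, -48.500). A1 meets EH tangentially, so AH is at right angles to EH and A1 meets NG tangentially, so AN is at right angles to NG, with radius 16.5, so the center A sits 16.5 in from both sides at A = (-49.100, -32.000). Then |ZA| = |A − Z| = 58.607.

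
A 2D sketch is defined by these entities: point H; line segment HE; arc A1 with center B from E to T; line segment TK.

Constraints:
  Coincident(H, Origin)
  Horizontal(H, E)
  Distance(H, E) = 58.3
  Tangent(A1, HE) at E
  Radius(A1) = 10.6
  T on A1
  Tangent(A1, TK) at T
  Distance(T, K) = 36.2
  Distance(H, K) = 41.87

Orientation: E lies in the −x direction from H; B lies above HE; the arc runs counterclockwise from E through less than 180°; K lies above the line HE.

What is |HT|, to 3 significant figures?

50.3

Checks: ∠(BE, EH) = 90.00° ✓; |BT| = 10.60 ✓; ∠(BT, TK) = 90.00° ✓; |TK| = 36.20 ✓; |HK| = 41.87 ✓.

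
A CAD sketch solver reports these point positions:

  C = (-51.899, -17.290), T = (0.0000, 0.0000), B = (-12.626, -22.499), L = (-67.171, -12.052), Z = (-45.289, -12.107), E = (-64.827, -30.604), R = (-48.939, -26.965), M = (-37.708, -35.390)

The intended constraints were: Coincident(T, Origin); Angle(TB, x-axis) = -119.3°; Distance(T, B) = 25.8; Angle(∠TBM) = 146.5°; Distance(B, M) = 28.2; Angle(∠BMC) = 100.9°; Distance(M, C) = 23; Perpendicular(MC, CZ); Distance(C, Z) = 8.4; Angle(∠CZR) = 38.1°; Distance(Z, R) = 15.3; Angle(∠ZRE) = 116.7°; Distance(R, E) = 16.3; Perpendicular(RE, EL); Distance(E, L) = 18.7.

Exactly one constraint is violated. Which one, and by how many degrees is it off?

Perpendicular(RE, EL) — off by 5.70°.

T = (0.00, 0.00) ✓; TB at -119.3° ✓; |TB| = 25.80 ✓; ∠TBM = 146.5° ✓; |BM| = 28.20 ✓; ∠BMC = 100.9° ✓; |MC| = 23.00 ✓; ∠(MC, CZ) = 90.00° ✓; |CZ| = 8.400 ✓; ∠CZR = 38.10° ✓; |ZR| = 15.30 ✓; ∠ZRE = 116.7° ✓; |RE| = 16.30 ✓; ∠(RE, EL) = 95.70° ✗; |EL| = 18.70 ✓.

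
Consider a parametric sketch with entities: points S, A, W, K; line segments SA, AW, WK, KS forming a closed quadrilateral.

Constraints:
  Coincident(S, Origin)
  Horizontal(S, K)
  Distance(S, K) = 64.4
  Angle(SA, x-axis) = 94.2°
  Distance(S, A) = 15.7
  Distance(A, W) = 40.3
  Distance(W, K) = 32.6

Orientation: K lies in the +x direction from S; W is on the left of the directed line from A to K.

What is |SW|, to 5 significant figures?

43.858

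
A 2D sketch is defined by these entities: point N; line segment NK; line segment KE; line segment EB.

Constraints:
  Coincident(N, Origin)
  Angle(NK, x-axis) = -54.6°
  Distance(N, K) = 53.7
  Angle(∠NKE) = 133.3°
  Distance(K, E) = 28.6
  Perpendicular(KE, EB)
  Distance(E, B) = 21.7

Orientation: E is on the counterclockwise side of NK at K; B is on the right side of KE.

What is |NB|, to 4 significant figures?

89.30

N is at the origin; NK runs at -54.6° with length 53.7, so K = 53.7·(cos -54.6°, sin -54.6°) = (31.11, -43.77). ∠NKE = 133.3°, so KE runs at -54.6° + (180° − 133.3°) = -7.900° from the x-axis; with |KE| = 28.6, E = K + 28.6·(cos -7.900°, sin -7.900°) = (59.44, -47.70). KE is perpendicular to EB; with |EB| = 21.7 on the right of KE, B = E + 21.7·(-0.1374, -0.9905) = (56.45, -69.20). Then |NB| = |B − N| = 89.30.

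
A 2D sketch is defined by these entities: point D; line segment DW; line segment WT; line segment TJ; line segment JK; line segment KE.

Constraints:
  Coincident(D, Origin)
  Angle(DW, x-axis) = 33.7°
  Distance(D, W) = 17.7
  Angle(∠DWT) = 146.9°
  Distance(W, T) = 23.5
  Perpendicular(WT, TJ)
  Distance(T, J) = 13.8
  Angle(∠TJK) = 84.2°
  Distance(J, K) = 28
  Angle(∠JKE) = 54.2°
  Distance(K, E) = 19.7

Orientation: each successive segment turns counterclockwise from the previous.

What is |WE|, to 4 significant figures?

9.499

D is at the origin; DW runs at 33.7° with length 17.7, so W = (14.73, 9.821). ∠DWT = 146.9° gives WT at 66.80° from the x-axis; with |WT| = 23.5, T = (23.98, 31.42). WT ⟂ TJ, so TJ runs at 156.8°; with |TJ| = 13.8, J = (11.30, 36.86). ∠TJK = 84.2° gives JK at -107.4° from the x-axis; with |JK| = 28.0, K = (2.926, 10.14). ∠JKE = 54.2° gives KE at 18.40° from the x-axis; with |KE| = 19.7, E = (21.62, 16.36). Then |WE| = |E − W| = 9.499.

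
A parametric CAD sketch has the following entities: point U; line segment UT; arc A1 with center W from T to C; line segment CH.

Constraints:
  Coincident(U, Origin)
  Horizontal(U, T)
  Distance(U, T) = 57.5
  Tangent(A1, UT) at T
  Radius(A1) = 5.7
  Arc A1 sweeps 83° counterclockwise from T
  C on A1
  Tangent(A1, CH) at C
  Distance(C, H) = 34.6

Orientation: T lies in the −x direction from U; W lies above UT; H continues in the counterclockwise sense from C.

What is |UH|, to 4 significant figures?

61.78

On A1, T sits at bearing -90° from W; an 83° counterclockwise sweep puts C at bearing -7°, so C = W + 5.7·(cos -7°, sin -7°) = (-51.84, 5.005). Tangency of A1 to CH means the radius WC is perpendicular to CH, so CH runs along (−sin -7°, cos -7°); with |CH| = 34.6, H = (-47.63, 39.35). Then |UH| = |H − U| = 61.78.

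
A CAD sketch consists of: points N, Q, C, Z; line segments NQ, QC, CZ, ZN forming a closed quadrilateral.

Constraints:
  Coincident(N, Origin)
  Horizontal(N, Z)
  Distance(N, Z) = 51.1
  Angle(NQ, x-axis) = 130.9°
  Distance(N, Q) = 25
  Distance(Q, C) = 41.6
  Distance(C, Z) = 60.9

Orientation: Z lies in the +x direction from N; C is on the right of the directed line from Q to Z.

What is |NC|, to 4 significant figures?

22.18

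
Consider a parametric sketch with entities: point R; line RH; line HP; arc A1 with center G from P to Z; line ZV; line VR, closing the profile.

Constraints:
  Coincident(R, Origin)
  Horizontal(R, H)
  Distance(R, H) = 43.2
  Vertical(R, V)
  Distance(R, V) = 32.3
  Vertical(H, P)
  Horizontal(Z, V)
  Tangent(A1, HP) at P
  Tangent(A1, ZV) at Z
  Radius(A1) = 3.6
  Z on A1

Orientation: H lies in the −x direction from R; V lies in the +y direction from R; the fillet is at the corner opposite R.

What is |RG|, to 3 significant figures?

48.9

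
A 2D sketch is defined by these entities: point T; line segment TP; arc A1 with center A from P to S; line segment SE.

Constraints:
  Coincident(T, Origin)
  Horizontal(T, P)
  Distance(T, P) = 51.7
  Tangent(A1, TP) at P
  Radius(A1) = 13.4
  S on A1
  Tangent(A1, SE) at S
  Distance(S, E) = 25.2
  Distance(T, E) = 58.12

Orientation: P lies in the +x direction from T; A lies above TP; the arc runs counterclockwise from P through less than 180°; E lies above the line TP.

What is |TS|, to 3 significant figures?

65.0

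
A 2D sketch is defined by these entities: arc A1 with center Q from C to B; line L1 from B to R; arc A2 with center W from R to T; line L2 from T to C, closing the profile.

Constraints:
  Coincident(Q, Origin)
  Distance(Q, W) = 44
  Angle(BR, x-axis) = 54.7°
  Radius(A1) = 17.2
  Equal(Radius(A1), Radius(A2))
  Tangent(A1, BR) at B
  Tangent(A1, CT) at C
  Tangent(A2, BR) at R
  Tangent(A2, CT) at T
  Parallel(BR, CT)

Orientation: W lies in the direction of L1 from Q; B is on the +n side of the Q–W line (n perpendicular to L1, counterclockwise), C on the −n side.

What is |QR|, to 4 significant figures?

47.24

The slot axis is L1's direction at 54.7°, so u = (cos 54.7°, sin 54.7°) = (0.5779, 0.8161) and n = (−sin 54.7°, cos 54.7°) = (-0.8161, 0.5779). Q is at the origin and W lies 44.0 along u from Q, so W = 44.0·u = (25.43, 35.91). Tangency of A1 to both parallel lines with radius 17.2 puts B and C at Q ± 17.2·n: B = (-14.04, 9.939), C = (14.04, -9.939). Equal radii place R and T the same way about W: R = W + 17.2·n = (11.39, 45.85), T = W − 17.2·n = (39.46, 25.97). Then |QR| = |R − Q| = 47.24.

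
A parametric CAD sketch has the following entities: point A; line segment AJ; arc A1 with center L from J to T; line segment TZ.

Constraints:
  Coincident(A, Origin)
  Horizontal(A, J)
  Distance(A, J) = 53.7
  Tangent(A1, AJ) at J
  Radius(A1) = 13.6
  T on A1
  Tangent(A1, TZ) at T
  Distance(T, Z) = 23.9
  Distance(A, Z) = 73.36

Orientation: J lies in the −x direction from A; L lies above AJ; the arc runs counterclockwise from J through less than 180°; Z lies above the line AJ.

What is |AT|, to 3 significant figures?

50.1

Checks: ∠(LJ, JA) = 90.00° ✓; |LT| = 13.60 ✓; ∠(LT, TZ) = 90.00° ✓; |TZ| = 23.90 ✓; |AZ| = 73.36 ✓.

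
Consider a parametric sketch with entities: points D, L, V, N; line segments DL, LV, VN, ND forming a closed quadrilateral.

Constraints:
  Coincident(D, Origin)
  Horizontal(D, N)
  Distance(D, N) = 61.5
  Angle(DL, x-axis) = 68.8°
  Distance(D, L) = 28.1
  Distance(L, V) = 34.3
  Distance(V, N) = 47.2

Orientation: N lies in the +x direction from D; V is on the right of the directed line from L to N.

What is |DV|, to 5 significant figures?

16.841

Checks: |LV| = 34.30 ✓; |VN| = 47.20 ✓.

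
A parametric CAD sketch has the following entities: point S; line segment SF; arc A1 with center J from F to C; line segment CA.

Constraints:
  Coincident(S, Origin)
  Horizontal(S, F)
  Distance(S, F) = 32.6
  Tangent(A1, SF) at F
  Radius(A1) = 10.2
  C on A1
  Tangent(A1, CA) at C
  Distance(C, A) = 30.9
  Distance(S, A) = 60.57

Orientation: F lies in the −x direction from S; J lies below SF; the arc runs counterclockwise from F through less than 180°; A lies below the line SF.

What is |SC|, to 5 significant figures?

43.772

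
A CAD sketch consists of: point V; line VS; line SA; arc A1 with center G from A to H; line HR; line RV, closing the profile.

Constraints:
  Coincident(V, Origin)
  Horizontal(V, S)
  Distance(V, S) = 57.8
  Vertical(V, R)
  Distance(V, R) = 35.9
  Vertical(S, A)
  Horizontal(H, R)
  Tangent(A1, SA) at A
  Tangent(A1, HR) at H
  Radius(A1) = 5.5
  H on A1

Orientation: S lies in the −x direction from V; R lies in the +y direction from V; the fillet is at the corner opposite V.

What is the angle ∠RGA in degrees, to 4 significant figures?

174.0°

V is at the origin; VS is horizontal with |VS| = 57.8 and S on the −x side, so S = (-57.80, 0.000). V and R share the same x with |VR| = 35.9 and R on the +y side, so R = (0.000, 35.90). The virtual corner opposite V is at (-57.80, 35.90). A1 meets SA tangentially, so GA is at right angles to SA and since A1 is tangent to HR there, GH ⟂ HR, with radius 5.5, so the center G sits 5.5 in from both sides at G = (-52.30, 30.40). That places the tangent points at A = (-57.80, 30.40) on SA and H = (-52.30, 35.90) on HR. Then cos ∠RGA = GR·GA / (|GR||GA|), giving 174.0°.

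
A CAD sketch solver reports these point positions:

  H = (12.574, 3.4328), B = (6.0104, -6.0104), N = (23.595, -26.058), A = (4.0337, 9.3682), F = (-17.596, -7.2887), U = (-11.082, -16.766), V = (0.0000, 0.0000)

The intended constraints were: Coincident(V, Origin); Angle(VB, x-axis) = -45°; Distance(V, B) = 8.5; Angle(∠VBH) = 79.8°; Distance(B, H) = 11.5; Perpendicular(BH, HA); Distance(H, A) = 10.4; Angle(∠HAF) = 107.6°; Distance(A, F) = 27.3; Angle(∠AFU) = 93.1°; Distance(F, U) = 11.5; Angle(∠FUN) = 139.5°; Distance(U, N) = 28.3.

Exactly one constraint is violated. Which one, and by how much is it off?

Distance(U, N) = 28.3 — off by 7.60.

V = (0.00, 0.00) ✓; VB at -45.00° ✓; |VB| = 8.500 ✓; ∠VBH = 79.80° ✓; |BH| = 11.50 ✓; ∠(BH, HA) = 90.00° ✓; |HA| = 10.40 ✓; ∠HAF = 107.6° ✓; |AF| = 27.30 ✓; ∠AFU = 93.10° ✓; |FU| = 11.50 ✓; ∠FUN = 139.5° ✓; |UN| = 35.90 ✗.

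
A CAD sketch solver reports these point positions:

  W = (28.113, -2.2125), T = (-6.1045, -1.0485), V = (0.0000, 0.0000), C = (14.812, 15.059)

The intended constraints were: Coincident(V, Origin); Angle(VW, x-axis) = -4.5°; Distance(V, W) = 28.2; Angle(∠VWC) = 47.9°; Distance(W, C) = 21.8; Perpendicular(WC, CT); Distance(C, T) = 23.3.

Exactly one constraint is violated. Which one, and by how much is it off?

Distance(C, T) = 23.3 — off by 3.10.

V = (0.00, 0.00) ✓; VW at -4.500° ✓; |VW| = 28.20 ✓; ∠VWC = 47.90° ✓; |WC| = 21.80 ✓; ∠(WC, CT) = 90.00° ✓; |CT| = 26.40 ✗.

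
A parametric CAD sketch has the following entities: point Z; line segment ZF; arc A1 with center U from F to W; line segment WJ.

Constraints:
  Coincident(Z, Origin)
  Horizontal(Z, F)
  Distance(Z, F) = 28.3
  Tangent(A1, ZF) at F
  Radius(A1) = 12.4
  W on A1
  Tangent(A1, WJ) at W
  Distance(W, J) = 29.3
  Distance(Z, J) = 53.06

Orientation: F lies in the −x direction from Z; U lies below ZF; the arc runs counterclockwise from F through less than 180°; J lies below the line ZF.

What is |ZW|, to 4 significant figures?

43.29

Checks: |UW| = 12.40 ✓; ∠(UW, WJ) = 90.00° ✓; |WJ| = 29.30 ✓; |ZJ| = 53.06 ✓.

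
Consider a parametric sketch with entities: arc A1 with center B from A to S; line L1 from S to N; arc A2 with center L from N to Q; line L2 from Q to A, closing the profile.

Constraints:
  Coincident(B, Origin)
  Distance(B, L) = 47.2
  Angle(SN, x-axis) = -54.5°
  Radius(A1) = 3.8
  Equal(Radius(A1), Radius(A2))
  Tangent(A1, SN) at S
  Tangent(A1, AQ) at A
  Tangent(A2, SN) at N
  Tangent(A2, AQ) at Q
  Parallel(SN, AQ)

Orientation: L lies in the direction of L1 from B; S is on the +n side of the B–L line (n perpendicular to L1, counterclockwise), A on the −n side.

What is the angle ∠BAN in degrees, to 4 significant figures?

80.85°

Tangency of A1 to both parallel lines with radius 3.8 puts S and A at B ± 3.8·n: S = (3.094, 2.207), A = (-3.094, -2.207). Equal radii place N and Q the same way about L: N = L + 3.8·n = (30.50, -36.22), Q = L − 3.8·n = (24.32, -40.63). Then cos ∠BAN = AB·AN / (|AB||AN|), giving 80.85°.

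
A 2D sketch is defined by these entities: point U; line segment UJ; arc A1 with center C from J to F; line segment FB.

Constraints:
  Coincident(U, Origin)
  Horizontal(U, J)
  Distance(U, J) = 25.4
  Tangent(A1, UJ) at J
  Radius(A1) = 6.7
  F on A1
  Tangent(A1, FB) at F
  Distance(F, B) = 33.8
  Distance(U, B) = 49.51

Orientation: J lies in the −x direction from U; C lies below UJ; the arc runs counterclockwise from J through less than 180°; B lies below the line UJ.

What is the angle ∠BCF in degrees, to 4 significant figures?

78.79°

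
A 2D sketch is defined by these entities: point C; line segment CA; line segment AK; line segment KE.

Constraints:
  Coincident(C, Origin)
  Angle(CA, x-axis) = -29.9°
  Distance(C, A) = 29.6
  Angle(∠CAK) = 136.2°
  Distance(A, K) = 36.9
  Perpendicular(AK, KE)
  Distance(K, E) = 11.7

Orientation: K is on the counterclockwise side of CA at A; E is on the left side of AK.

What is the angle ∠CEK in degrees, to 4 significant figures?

98.58°

C is at the origin; CA runs at -29.9° with length 29.6, so A = 29.6·(cos -29.9°, sin -29.9°) = (25.66, -14.76). ∠CAK = 136.2°, so AK runs at -29.9° + (180° − 136.2°) = 13.90° from the x-axis; with |AK| = 36.9, K = A + 36.9·(cos 13.90°, sin 13.90°) = (61.48, -5.891). AK is perpendicular to KE; with |KE| = 11.7 on the left of AK, E = K + 11.7·(-0.2402, 0.9707) = (58.67, 5.467). Then cos ∠CEK = EC·EK / (|EC||EK|), giving 98.58°.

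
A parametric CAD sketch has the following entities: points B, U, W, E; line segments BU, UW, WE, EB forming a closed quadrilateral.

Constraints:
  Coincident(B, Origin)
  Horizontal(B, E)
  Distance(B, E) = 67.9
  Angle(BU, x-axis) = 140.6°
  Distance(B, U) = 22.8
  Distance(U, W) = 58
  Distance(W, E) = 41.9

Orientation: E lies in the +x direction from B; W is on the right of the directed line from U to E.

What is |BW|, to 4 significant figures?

35.34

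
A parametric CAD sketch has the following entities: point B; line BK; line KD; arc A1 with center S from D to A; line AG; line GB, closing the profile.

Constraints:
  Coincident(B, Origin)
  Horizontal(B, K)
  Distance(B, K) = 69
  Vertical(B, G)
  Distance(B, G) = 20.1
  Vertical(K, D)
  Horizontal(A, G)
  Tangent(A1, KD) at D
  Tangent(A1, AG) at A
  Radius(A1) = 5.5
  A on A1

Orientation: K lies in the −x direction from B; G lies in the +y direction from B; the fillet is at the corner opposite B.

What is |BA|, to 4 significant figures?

66.61

B is at the origin; BK is horizontal with |BK| = 69.0 and K on the −x side, so K = (-69.00, 0.000). B and G share the same x with |BG| = 20.1 and G on the +y side, so G = (0.000, 20.10). The virtual corner opposite B is at (-69.00, 20.10). The tangent condition forces SD to be normal to KD and tangency of A1 to AG means the radius SA is perpendicular to AG, with radius 5.5, so the center S sits 5.5 in from both sides at S = (-63.50, 14.60). That places the tangent points at D = (-69.00, 14.60) on KD and A = (-63.50, 20.10) on AG. Then |BA| = |A − B| = 66.61.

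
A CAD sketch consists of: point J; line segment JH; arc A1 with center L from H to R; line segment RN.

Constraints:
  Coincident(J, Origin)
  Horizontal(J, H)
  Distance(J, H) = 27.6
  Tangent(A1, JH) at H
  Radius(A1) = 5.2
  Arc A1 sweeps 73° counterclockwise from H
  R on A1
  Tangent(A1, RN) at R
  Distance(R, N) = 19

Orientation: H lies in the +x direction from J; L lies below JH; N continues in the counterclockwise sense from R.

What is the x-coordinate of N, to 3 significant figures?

17.1

On A1, H sits at bearing 90° from L; a 73° counterclockwise sweep puts R at bearing 163°, so R = L + 5.2·(cos 163°, sin 163°) = (22.6, -3.68). Tangency of A1 to RN means the radius LR is perpendicular to RN, so RN runs along (−sin 163°, cos 163°); with |RN| = 19.0, N = (17.1, -21.8). So N.x = 17.1.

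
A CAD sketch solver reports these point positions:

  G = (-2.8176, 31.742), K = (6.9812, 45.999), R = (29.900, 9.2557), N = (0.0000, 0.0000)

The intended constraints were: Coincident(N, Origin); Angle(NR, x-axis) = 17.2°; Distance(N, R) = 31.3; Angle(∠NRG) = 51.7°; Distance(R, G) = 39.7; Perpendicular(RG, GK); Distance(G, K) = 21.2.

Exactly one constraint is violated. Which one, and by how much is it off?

Distance(G, K) = 21.2 — off by 3.90.

N = (0.00, 0.00) ✓; NR at 17.20° ✓; |NR| = 31.30 ✓; ∠NRG = 51.70° ✓; |RG| = 39.70 ✓; ∠(RG, GK) = 90.00° ✓; |GK| = 17.30 ✗.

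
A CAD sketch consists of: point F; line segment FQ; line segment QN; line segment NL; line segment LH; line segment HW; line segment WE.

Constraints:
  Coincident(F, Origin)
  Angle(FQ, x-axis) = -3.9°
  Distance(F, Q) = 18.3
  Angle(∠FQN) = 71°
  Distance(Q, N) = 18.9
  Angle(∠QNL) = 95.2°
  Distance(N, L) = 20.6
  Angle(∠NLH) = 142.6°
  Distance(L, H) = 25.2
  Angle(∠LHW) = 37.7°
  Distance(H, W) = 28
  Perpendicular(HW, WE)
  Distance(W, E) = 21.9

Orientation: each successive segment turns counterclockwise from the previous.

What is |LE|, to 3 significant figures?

10.3

∠LHW = 37.7° gives HW at 9.60° from the x-axis; with |HW| = 28.0, W = (3.56, -0.389). HW ⟂ WE, so WE runs at 99.6°; with |WE| = 21.9, E = (-0.0931, 21.2). Then |LE| = |E − L| = 10.3.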